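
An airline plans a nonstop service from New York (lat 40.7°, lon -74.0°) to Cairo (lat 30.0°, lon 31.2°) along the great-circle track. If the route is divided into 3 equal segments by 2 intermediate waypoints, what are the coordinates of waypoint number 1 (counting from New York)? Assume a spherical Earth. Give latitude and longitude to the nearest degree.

Write both endpoints as unit vectors p₁, p₂ with components (cos φ cos λ, cos φ sin λ, sin φ).
The central angle between the endpoints is δ = arccos(p₁·p₂) ≈ 1.416 rad (81.1°).
Interpolate at f = 1/3 with slerp weights a = sin((1−f)δ)/sin δ ≈ 0.820, b = sin(fδ)/sin δ ≈ 0.460.
p = a·p₁ + b·p₂ ≈ (0.512, -0.391, 0.765); φ = arcsin(p_z) ≈ 49.88°, λ = atan2(p_y, p_x) ≈ -37.35°.

≈ lat 50°, lon -37°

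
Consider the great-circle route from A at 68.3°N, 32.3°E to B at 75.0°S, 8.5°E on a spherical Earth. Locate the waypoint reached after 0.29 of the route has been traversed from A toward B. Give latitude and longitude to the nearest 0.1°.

≈ 26.8°N, 24.7°E

The haversine formula gives a central angle δ ≈ 2.515 rad (144.1°) between the endpoints.
Interpolate at f = 0.29 with slerp weights a = sin((1−f)δ)/sin δ ≈ 1.666, b = sin(fδ)/sin δ ≈ 1.136.
p = a·p₁ + b·p₂ ≈ (0.811, 0.373, 0.450); φ = arcsin(p_z) ≈ 26.77°, λ = atan2(p_y, p_x) ≈ 24.66°.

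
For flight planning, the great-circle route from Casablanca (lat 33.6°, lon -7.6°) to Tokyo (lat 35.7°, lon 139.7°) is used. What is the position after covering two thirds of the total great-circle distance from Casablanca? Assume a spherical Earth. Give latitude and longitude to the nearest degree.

From cos δ = sin φ₁ sin φ₂ + cos φ₁ cos φ₂ cos Δλ, the central angle is δ ≈ 1.820 rad (104.3°).
Interpolate at f = 2/3 with slerp weights a = sin((1−f)δ)/sin δ ≈ 0.588, b = sin(fδ)/sin δ ≈ 0.966.
p = a·p₁ + b·p₂ ≈ (-0.113, 0.443, 0.889); φ = arcsin(p_z) ≈ 62.80°, λ = atan2(p_y, p_x) ≈ 104.32°.

≈ lat 63°, lon 104°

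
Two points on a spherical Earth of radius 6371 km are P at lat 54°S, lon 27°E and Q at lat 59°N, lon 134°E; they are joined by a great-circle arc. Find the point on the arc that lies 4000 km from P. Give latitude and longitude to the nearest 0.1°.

From cos δ = sin φ₁ sin φ₂ + cos φ₁ cos φ₂ cos Δλ, the central angle is δ ≈ 2.469 rad (141.4°). The total great-circle distance is δ·R ≈ 2.469 × 6371 ≈ 15728 km, so the target fraction is f = 4000/15728 ≈ 0.254.
Interpolate at f ≈ 0.254 with slerp weights a = sin((1−f)δ)/sin δ ≈ 1.546, b = sin(fδ)/sin δ ≈ 0.942.
p = a·p₁ + b·p₂ ≈ (0.473, 0.762, -0.443); φ = arcsin(p_z) ≈ -26.30°, λ = atan2(p_y, p_x) ≈ 58.18°.

≈ lat 26.3°S, lon 58.2°E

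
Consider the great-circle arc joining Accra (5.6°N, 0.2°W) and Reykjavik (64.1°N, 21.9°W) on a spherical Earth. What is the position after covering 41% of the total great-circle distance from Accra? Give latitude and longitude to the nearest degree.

The haversine formula gives a central angle δ ≈ 1.057 rad (60.5°) between the endpoints.
Interpolate at f = 0.41 with slerp weights a = sin((1−f)δ)/sin δ ≈ 0.671, b = sin(fδ)/sin δ ≈ 0.482.
p = a·p₁ + b·p₂ ≈ (0.863, -0.081, 0.499); φ = arcsin(p_z) ≈ 29.94°, λ = atan2(p_y, p_x) ≈ -5.36°.

≈ 30°N, 5°W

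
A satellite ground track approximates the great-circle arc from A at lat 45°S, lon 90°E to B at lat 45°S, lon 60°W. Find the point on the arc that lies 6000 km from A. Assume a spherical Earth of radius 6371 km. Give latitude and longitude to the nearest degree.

≈ lat 72°S, lon 22°W

Convert each endpoint to a unit vector on the sphere (x = cos φ cos λ, y = cos φ sin λ, z = sin φ).
The central angle between the endpoints is δ = arccos(p₁·p₂) ≈ 1.504 rad (86.2°). The total great-circle distance is δ·R ≈ 1.504 × 6371 ≈ 9580 km, so the target fraction is f = 6000/9580 ≈ 0.626.
Interpolate at f ≈ 0.626 with slerp weights a = sin((1−f)δ)/sin δ ≈ 0.534, b = sin(fδ)/sin δ ≈ 0.810.
p = a·p₁ + b·p₂ ≈ (0.287, -0.119, -0.951); φ = arcsin(p_z) ≈ -71.93°, λ = atan2(p_y, p_x) ≈ -22.49°.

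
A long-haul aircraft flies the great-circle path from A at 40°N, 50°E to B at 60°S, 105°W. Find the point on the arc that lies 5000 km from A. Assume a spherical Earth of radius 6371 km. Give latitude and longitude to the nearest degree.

≈ 1°S, 30°E

Convert each endpoint to a unit vector on the sphere (x = cos φ cos λ, y = cos φ sin λ, z = sin φ).
The central angle between the endpoints is δ = arccos(p₁·p₂) ≈ 2.699 rad (154.7°). The total great-circle distance is δ·R ≈ 2.699 × 6371 ≈ 17198 km, so the target fraction is f = 5000/17198 ≈ 0.291.
Interpolate at f ≈ 0.291 with slerp weights a = sin((1−f)δ)/sin δ ≈ 2.200, b = sin(fδ)/sin δ ≈ 1.651.
p = a·p₁ + b·p₂ ≈ (0.870, 0.493, -0.016); φ = arcsin(p_z) ≈ -0.91°, λ = atan2(p_y, p_x) ≈ 29.57°.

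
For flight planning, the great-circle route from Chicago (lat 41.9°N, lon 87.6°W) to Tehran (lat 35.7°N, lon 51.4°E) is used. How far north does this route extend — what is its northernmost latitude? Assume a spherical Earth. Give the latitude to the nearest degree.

The great circle lies in the plane with unit normal n̂ = (p₁ × p₂)/|p₁ × p₂|.
Here n̂_z ≈ +0.397; the vertex latitude is φ_max = arccos|n̂_z| ≈ 66.6°.

≈ 67°N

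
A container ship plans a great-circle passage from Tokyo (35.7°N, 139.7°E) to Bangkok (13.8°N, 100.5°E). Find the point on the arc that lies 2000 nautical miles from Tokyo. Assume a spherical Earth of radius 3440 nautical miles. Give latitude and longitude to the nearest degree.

The haversine formula gives a central angle δ ≈ 0.722 rad (41.4°) between the endpoints. The total great-circle distance is δ·R ≈ 0.722 × 3440 ≈ 2484 nmi, so the target fraction is f = 2000/2484 ≈ 0.805.
Interpolate at f ≈ 0.805 with slerp weights a = sin((1−f)δ)/sin δ ≈ 0.212, b = sin(fδ)/sin δ ≈ 0.831.
p = a·p₁ + b·p₂ ≈ (-0.279, 0.905, 0.322); φ = arcsin(p_z) ≈ 18.79°, λ = atan2(p_y, p_x) ≈ 107.11°.

≈ (19°N, 107°E)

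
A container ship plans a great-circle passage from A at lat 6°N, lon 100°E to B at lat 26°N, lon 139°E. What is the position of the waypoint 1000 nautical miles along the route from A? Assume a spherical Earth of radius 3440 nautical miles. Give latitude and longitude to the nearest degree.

≈ lat 15°N, lon 114°E

Convert each endpoint to a unit vector on the sphere (x = cos φ cos λ, y = cos φ sin λ, z = sin φ).
The central angle between the endpoints is δ = arccos(p₁·p₂) ≈ 0.737 rad (42.2°). The total great-circle distance is δ·R ≈ 0.737 × 3440 ≈ 2535 nmi, so the target fraction is f = 1000/2535 ≈ 0.394.
Interpolate at f ≈ 0.394 with slerp weights a = sin((1−f)δ)/sin δ ≈ 0.642, b = sin(fδ)/sin δ ≈ 0.426.
p = a·p₁ + b·p₂ ≈ (-0.400, 0.880, 0.254); φ = arcsin(p_z) ≈ 14.72°, λ = atan2(p_y, p_x) ≈ 114.44°.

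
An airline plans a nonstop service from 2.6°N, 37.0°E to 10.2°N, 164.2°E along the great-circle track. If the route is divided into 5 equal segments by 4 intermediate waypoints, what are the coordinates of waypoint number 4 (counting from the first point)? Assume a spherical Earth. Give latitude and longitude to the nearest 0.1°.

From cos δ = sin φ₁ sin φ₂ + cos φ₁ cos φ₂ cos Δλ, the central angle is δ ≈ 2.197 rad (125.9°).
Interpolate at f = 4/5 with slerp weights a = sin((1−f)δ)/sin δ ≈ 0.525, b = sin(fδ)/sin δ ≈ 1.213.
p = a·p₁ + b·p₂ ≈ (-0.730, 0.641, 0.239); φ = arcsin(p_z) ≈ 13.81°, λ = atan2(p_y, p_x) ≈ 138.71°.

≈ 13.8°N, 138.7°E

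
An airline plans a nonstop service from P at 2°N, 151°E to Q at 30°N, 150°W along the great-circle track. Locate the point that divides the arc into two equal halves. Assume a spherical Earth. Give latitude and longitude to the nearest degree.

Write both endpoints as unit vectors p₁, p₂ with components (cos φ cos λ, cos φ sin λ, sin φ).
The central angle between the endpoints is δ = arccos(p₁·p₂) ≈ 1.089 rad (62.4°).
Interpolate at f = 1/2 with slerp weights a = sin((1−f)δ)/sin δ ≈ 0.585, b = sin(fδ)/sin δ ≈ 0.585.
p = a·p₁ + b·p₂ ≈ (-0.949, 0.030, 0.313); φ = arcsin(p_z) ≈ 18.22°, λ = atan2(p_y, p_x) ≈ 178.18°.

≈ 18°N, 178°E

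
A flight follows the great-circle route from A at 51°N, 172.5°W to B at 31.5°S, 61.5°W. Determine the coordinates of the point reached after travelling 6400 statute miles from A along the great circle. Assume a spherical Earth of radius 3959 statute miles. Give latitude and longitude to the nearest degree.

Write both endpoints as unit vectors p₁, p₂ with components (cos φ cos λ, cos φ sin λ, sin φ).
The central angle between the endpoints is δ = arccos(p₁·p₂) ≈ 2.212 rad (126.8°). The total great-circle distance is δ·R ≈ 2.212 × 3959 ≈ 8758 mi, so the target fraction is f = 6400/8758 ≈ 0.731.
Interpolate at f ≈ 0.731 with slerp weights a = sin((1−f)δ)/sin δ ≈ 0.700, b = sin(fδ)/sin δ ≈ 1.247.
p = a·p₁ + b·p₂ ≈ (0.070, -0.992, -0.107); φ = arcsin(p_z) ≈ -6.16°, λ = atan2(p_y, p_x) ≈ -85.94°.

≈ 6°S, 86°W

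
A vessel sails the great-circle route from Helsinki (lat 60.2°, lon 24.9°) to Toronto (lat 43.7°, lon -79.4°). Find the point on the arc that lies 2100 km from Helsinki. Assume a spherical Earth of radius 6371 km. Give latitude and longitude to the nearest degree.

≈ lat 66°, lon -16°

From cos δ = sin φ₁ sin φ₂ + cos φ₁ cos φ₂ cos Δλ, the central angle is δ ≈ 1.035 rad (59.3°). The total great-circle distance is δ·R ≈ 1.035 × 6371 ≈ 6592 km, so the target fraction is f = 2100/6592 ≈ 0.319.
Interpolate at f ≈ 0.319 with slerp weights a = sin((1−f)δ)/sin δ ≈ 0.754, b = sin(fδ)/sin δ ≈ 0.377.
p = a·p₁ + b·p₂ ≈ (0.390, -0.110, 0.914); φ = arcsin(p_z) ≈ 66.10°, λ = atan2(p_y, p_x) ≈ -15.73°.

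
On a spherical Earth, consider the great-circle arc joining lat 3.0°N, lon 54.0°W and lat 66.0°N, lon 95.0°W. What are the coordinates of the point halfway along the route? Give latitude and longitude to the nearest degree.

≈ lat 36°N, lon 66°W

Convert each endpoint to a unit vector on the sphere (x = cos φ cos λ, y = cos φ sin λ, z = sin φ).
The central angle between the endpoints is δ = arccos(p₁·p₂) ≈ 1.209 rad (69.2°).
Interpolate at f = 1/2 with slerp weights a = sin((1−f)δ)/sin δ ≈ 0.608, b = sin(fδ)/sin δ ≈ 0.608.
p = a·p₁ + b·p₂ ≈ (0.335, -0.737, 0.587); φ = arcsin(p_z) ≈ 35.94°, λ = atan2(p_y, p_x) ≈ -65.55°.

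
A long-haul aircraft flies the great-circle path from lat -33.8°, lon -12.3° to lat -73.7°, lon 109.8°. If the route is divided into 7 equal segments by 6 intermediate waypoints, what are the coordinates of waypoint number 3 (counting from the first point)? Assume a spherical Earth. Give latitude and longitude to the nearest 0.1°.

Write both endpoints as unit vectors p₁, p₂ with components (cos φ cos λ, cos φ sin λ, sin φ).
The central angle between the endpoints is δ = arccos(p₁·p₂) ≈ 1.148 rad (65.8°).
Interpolate at f = 3/7 with slerp weights a = sin((1−f)δ)/sin δ ≈ 0.669, b = sin(fδ)/sin δ ≈ 0.518.
p = a·p₁ + b·p₂ ≈ (0.494, 0.018, -0.869); φ = arcsin(p_z) ≈ -60.38°, λ = atan2(p_y, p_x) ≈ 2.13°.

≈ lat -60.4°, lon 2.1°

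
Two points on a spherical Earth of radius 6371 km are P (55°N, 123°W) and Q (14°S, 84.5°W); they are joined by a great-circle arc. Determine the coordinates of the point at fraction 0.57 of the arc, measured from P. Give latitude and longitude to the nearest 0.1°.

Write both endpoints as unit vectors p₁, p₂ with components (cos φ cos λ, cos φ sin λ, sin φ).
The central angle between the endpoints is δ = arccos(p₁·p₂) ≈ 1.331 rad (76.3°).
Interpolate at f = 0.57 with slerp weights a = sin((1−f)δ)/sin δ ≈ 0.558, b = sin(fδ)/sin δ ≈ 0.708.
p = a·p₁ + b·p₂ ≈ (-0.108, -0.952, 0.285); φ = arcsin(p_z) ≈ 16.58°, λ = atan2(p_y, p_x) ≈ -96.49°.

≈ (16.6°N, 96.5°W)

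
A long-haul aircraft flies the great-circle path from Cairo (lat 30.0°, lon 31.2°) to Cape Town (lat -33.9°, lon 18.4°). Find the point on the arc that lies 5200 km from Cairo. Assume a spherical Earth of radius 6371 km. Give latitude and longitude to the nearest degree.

≈ lat -16°, lon 22°

Convert each endpoint to a unit vector on the sphere (x = cos φ cos λ, y = cos φ sin λ, z = sin φ).
The central angle between the endpoints is δ = arccos(p₁·p₂) ≈ 1.135 rad (65.0°). The total great-circle distance is δ·R ≈ 1.135 × 6371 ≈ 7231 km, so the target fraction is f = 5200/7231 ≈ 0.719.
Interpolate at f ≈ 0.719 with slerp weights a = sin((1−f)δ)/sin δ ≈ 0.346, b = sin(fδ)/sin δ ≈ 0.804.
p = a·p₁ + b·p₂ ≈ (0.889, 0.366, -0.275); φ = arcsin(p_z) ≈ -15.98°, λ = atan2(p_y, p_x) ≈ 22.36°.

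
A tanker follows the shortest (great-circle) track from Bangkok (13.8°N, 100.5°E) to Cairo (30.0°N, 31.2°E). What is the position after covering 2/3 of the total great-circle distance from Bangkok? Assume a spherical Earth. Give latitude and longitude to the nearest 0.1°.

≈ (28.5°N, 56.2°E)

Write both endpoints as unit vectors p₁, p₂ with components (cos φ cos λ, cos φ sin λ, sin φ).
The central angle between the endpoints is δ = arccos(p₁·p₂) ≈ 1.141 rad (65.4°).
Interpolate at f = 2/3 with slerp weights a = sin((1−f)δ)/sin δ ≈ 0.408, b = sin(fδ)/sin δ ≈ 0.758.
p = a·p₁ + b·p₂ ≈ (0.490, 0.730, 0.477); φ = arcsin(p_z) ≈ 28.46°, λ = atan2(p_y, p_x) ≈ 56.16°.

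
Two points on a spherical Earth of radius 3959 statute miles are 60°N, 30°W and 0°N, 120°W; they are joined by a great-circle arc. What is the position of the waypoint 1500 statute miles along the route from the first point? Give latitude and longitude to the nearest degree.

≈ 54°N, 69°W

Convert each endpoint to a unit vector on the sphere (x = cos φ cos λ, y = cos φ sin λ, z = sin φ).
The central angle between the endpoints is δ = arccos(p₁·p₂) ≈ 1.571 rad (90.0°). The total great-circle distance is δ·R ≈ 1.571 × 3959 ≈ 6219 mi, so the target fraction is f = 1500/6219 ≈ 0.241.
Interpolate at f ≈ 0.241 with slerp weights a = sin((1−f)δ)/sin δ ≈ 0.929, b = sin(fδ)/sin δ ≈ 0.370.
p = a·p₁ + b·p₂ ≈ (0.217, -0.553, 0.805); φ = arcsin(p_z) ≈ 53.57°, λ = atan2(p_y, p_x) ≈ -68.53°.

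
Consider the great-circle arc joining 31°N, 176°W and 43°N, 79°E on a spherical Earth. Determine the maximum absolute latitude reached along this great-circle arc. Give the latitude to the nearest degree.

≈ 52°N

The great circle lies in the plane with unit normal n̂ = (p₁ × p₂)/|p₁ × p₂|.
Here n̂_z ≈ -0.617; the vertex latitude is φ_max = arccos|n̂_z| ≈ 51.9°.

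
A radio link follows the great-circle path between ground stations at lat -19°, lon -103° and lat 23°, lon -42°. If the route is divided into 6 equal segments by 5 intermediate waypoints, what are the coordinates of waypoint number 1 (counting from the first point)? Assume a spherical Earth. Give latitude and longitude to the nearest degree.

≈ lat -12°, lon -93°

The haversine formula gives a central angle δ ≈ 1.272 rad (72.9°) between the endpoints.
Interpolate at f = 1/6 with slerp weights a = sin((1−f)δ)/sin δ ≈ 0.913, b = sin(fδ)/sin δ ≈ 0.220.
p = a·p₁ + b·p₂ ≈ (-0.044, -0.976, -0.211); φ = arcsin(p_z) ≈ -12.19°, λ = atan2(p_y, p_x) ≈ -92.55°.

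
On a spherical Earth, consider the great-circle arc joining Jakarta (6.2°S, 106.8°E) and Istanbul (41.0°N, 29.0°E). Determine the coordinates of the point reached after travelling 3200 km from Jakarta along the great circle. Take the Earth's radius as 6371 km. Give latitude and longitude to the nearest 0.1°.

Write both endpoints as unit vectors p₁, p₂ with components (cos φ cos λ, cos φ sin λ, sin φ).
The central angle between the endpoints is δ = arccos(p₁·p₂) ≈ 1.483 rad (85.0°). The total great-circle distance is δ·R ≈ 1.483 × 6371 ≈ 9448 km, so the target fraction is f = 3200/9448 ≈ 0.339.
Interpolate at f ≈ 0.339 with slerp weights a = sin((1−f)δ)/sin δ ≈ 0.834, b = sin(fδ)/sin δ ≈ 0.483.
p = a·p₁ + b·p₂ ≈ (0.079, 0.971, 0.227); φ = arcsin(p_z) ≈ 13.12°, λ = atan2(p_y, p_x) ≈ 85.33°.

≈ 13.1°N, 85.3°E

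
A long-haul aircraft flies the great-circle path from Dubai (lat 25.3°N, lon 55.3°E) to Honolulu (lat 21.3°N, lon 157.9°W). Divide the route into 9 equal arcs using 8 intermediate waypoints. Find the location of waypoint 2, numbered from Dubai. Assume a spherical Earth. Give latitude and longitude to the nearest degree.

Convert each endpoint to a unit vector on the sphere (x = cos φ cos λ, y = cos φ sin λ, z = sin φ).
The central angle between the endpoints is δ = arccos(p₁·p₂) ≈ 2.153 rad (123.3°).
Interpolate at f = 2/9 with slerp weights a = sin((1−f)δ)/sin δ ≈ 1.191, b = sin(fδ)/sin δ ≈ 0.551.
p = a·p₁ + b·p₂ ≈ (0.137, 0.692, 0.709); φ = arcsin(p_z) ≈ 45.15°, λ = atan2(p_y, p_x) ≈ 78.79°.

≈ lat 45°N, lon 79°E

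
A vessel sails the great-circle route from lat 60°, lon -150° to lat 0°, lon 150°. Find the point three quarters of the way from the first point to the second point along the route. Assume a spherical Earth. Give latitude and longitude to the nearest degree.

≈ lat 17°, lon 159°

Write both endpoints as unit vectors p₁, p₂ with components (cos φ cos λ, cos φ sin λ, sin φ).
The central angle between the endpoints is δ = arccos(p₁·p₂) ≈ 1.318 rad (75.5°).
Interpolate at f = 3/4 with slerp weights a = sin((1−f)δ)/sin δ ≈ 0.334, b = sin(fδ)/sin δ ≈ 0.863.
p = a·p₁ + b·p₂ ≈ (-0.892, 0.348, 0.289); φ = arcsin(p_z) ≈ 16.82°, λ = atan2(p_y, p_x) ≈ 158.70°.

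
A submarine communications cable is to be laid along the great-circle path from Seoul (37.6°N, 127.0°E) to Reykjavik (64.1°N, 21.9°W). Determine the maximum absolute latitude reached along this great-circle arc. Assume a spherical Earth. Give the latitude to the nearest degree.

The great circle lies in the plane with unit normal n̂ = (p₁ × p₂)/|p₁ × p₂|.
Here n̂_z ≈ -0.185; the vertex latitude is φ_max = arccos|n̂_z| ≈ 79.4°.

≈ 79°N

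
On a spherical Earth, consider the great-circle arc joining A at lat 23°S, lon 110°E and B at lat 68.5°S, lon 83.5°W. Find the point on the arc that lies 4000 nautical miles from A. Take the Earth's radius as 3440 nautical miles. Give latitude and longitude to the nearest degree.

≈ lat 85°S, lon 166°W

From cos δ = sin φ₁ sin φ₂ + cos φ₁ cos φ₂ cos Δλ, the central angle is δ ≈ 1.535 rad (88.0°). The total great-circle distance is δ·R ≈ 1.535 × 3440 ≈ 5281 nmi, so the target fraction is f = 4000/5281 ≈ 0.757.
Interpolate at f ≈ 0.757 with slerp weights a = sin((1−f)δ)/sin δ ≈ 0.364, b = sin(fδ)/sin δ ≈ 0.918.
p = a·p₁ + b·p₂ ≈ (-0.077, -0.019, -0.997); φ = arcsin(p_z) ≈ -85.47°, λ = atan2(p_y, p_x) ≈ -165.74°.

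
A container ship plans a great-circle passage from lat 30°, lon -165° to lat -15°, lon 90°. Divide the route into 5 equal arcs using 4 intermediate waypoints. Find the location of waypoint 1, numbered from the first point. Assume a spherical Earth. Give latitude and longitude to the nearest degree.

≈ lat 25°, lon 171°

Write both endpoints as unit vectors p₁, p₂ with components (cos φ cos λ, cos φ sin λ, sin φ).
The central angle between the endpoints is δ = arccos(p₁·p₂) ≈ 1.924 rad (110.2°).
Interpolate at f = 1/5 with slerp weights a = sin((1−f)δ)/sin δ ≈ 1.065, b = sin(fδ)/sin δ ≈ 0.400.
p = a·p₁ + b·p₂ ≈ (-0.891, 0.148, 0.429); φ = arcsin(p_z) ≈ 25.41°, λ = atan2(p_y, p_x) ≈ 170.59°.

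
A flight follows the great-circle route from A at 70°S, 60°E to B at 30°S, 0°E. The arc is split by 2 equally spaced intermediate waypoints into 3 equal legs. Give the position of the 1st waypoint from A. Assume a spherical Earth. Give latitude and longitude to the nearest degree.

≈ 60°S, 25°E

The haversine formula gives a central angle δ ≈ 0.905 rad (51.8°) between the endpoints.
Interpolate at f = 1/3 with slerp weights a = sin((1−f)δ)/sin δ ≈ 0.721, b = sin(fδ)/sin δ ≈ 0.378.
p = a·p₁ + b·p₂ ≈ (0.451, 0.214, -0.867); φ = arcsin(p_z) ≈ -60.09°, λ = atan2(p_y, p_x) ≈ 25.38°.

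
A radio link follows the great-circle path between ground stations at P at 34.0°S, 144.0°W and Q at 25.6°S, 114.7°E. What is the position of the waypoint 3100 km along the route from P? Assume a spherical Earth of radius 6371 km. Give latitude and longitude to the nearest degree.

The haversine formula gives a central angle δ ≈ 1.476 rad (84.5°) between the endpoints. The total great-circle distance is δ·R ≈ 1.476 × 6371 ≈ 9401 km, so the target fraction is f = 3100/9401 ≈ 0.330.
Interpolate at f ≈ 0.330 with slerp weights a = sin((1−f)δ)/sin δ ≈ 0.839, b = sin(fδ)/sin δ ≈ 0.470.
p = a·p₁ + b·p₂ ≈ (-0.740, -0.024, -0.672); φ = arcsin(p_z) ≈ -42.24°, λ = atan2(p_y, p_x) ≈ -178.13°.

≈ 42°S, 178°W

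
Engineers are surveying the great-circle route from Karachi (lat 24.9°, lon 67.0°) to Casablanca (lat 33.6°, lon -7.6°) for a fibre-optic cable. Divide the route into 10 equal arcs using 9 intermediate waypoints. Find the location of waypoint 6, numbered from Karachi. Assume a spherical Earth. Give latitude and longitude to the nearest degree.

Write both endpoints as unit vectors p₁, p₂ with components (cos φ cos λ, cos φ sin λ, sin φ).
The central angle between the endpoints is δ = arccos(p₁·p₂) ≈ 1.122 rad (64.3°).
Interpolate at f = 6/10 with slerp weights a = sin((1−f)δ)/sin δ ≈ 0.482, b = sin(fδ)/sin δ ≈ 0.692.
p = a·p₁ + b·p₂ ≈ (0.742, 0.326, 0.586); φ = arcsin(p_z) ≈ 35.86°, λ = atan2(p_y, p_x) ≈ 23.71°.

≈ lat 36°, lon 24°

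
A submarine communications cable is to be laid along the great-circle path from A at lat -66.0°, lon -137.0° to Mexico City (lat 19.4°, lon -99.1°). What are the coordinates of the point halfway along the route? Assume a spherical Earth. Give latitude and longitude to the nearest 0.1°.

≈ lat -24.3°, lon -110.3°

From cos δ = sin φ₁ sin φ₂ + cos φ₁ cos φ₂ cos Δλ, the central angle is δ ≈ 1.572 rad (90.0°).
Interpolate at f = 1/2 with slerp weights a = sin((1−f)δ)/sin δ ≈ 0.707, b = sin(fδ)/sin δ ≈ 0.707.
p = a·p₁ + b·p₂ ≈ (-0.316, -0.855, -0.411); φ = arcsin(p_z) ≈ -24.28°, λ = atan2(p_y, p_x) ≈ -110.28°.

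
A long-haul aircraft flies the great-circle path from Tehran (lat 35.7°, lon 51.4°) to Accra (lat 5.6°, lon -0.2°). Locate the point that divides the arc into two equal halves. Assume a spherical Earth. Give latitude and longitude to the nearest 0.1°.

From cos δ = sin φ₁ sin φ₂ + cos φ₁ cos φ₂ cos Δλ, the central angle is δ ≈ 0.978 rad (56.0°).
Interpolate at f = 1/2 with slerp weights a = sin((1−f)δ)/sin δ ≈ 0.566, b = sin(fδ)/sin δ ≈ 0.566.
p = a·p₁ + b·p₂ ≈ (0.851, 0.357, 0.386); φ = arcsin(p_z) ≈ 22.69°, λ = atan2(p_y, p_x) ≈ 22.80°.

≈ lat 22.7°, lon 22.8°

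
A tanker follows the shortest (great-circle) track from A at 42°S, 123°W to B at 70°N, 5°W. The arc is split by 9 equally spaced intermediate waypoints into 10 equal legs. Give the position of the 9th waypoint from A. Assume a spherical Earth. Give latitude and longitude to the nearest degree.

From cos δ = sin φ₁ sin φ₂ + cos φ₁ cos φ₂ cos Δλ, the central angle is δ ≈ 2.416 rad (138.4°).
Interpolate at f = 9/10 with slerp weights a = sin((1−f)δ)/sin δ ≈ 0.361, b = sin(fδ)/sin δ ≈ 1.241.
p = a·p₁ + b·p₂ ≈ (0.277, -0.262, 0.925); φ = arcsin(p_z) ≈ 67.61°, λ = atan2(p_y, p_x) ≈ -43.39°.

≈ 68°N, 43°W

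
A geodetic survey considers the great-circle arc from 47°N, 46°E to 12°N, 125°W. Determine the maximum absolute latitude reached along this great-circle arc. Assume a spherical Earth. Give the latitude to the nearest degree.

≈ 83°N

The great circle lies in the plane with unit normal n̂ = (p₁ × p₂)/|p₁ × p₂|.
Here n̂_z ≈ -0.121; the vertex latitude is φ_max = arccos|n̂_z| ≈ 83.0°.
Check via Clairaut: cos φ_max = |cos φ₁| · sin C = cos(47.0°)·sin(10.2°) ≈ 0.121, again giving ≈ 83.0°.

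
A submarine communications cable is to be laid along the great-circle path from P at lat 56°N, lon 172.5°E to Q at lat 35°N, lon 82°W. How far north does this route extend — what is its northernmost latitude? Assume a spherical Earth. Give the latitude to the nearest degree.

The great circle lies in the plane with unit normal n̂ = (p₁ × p₂)/|p₁ × p₂|.
Here n̂_z ≈ +0.472; the vertex latitude is φ_max = arccos|n̂_z| ≈ 61.8°.
Check via Clairaut: cos φ_max = |cos φ₁| · sin C = cos(56.0°)·sin(57.5°) ≈ 0.472, again giving ≈ 61.8°.

≈ 62°N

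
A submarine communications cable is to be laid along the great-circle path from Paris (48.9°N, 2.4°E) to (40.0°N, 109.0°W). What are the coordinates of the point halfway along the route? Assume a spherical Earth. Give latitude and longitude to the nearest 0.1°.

Convert each endpoint to a unit vector on the sphere (x = cos φ cos λ, y = cos φ sin λ, z = sin φ).
The central angle between the endpoints is δ = arccos(p₁·p₂) ≈ 1.265 rad (72.5°).
Interpolate at f = 1/2 with slerp weights a = sin((1−f)δ)/sin δ ≈ 0.620, b = sin(fδ)/sin δ ≈ 0.620.
p = a·p₁ + b·p₂ ≈ (0.253, -0.432, 0.866); φ = arcsin(p_z) ≈ 59.97°, λ = atan2(p_y, p_x) ≈ -59.69°.

≈ (60.0°N, 59.7°W)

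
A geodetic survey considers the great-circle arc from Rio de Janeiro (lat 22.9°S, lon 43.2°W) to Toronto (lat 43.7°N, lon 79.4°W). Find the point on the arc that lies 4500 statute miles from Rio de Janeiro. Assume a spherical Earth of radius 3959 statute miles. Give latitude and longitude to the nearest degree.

≈ lat 36°N, lon 73°W

Convert each endpoint to a unit vector on the sphere (x = cos φ cos λ, y = cos φ sin λ, z = sin φ).
The central angle between the endpoints is δ = arccos(p₁·p₂) ≈ 1.299 rad (74.4°). The total great-circle distance is δ·R ≈ 1.299 × 3959 ≈ 5142 mi, so the target fraction is f = 4500/5142 ≈ 0.875.
Interpolate at f ≈ 0.875 with slerp weights a = sin((1−f)δ)/sin δ ≈ 0.168, b = sin(fδ)/sin δ ≈ 0.942.
p = a·p₁ + b·p₂ ≈ (0.238, -0.775, 0.585); φ = arcsin(p_z) ≈ 35.84°, λ = atan2(p_y, p_x) ≈ -72.94°.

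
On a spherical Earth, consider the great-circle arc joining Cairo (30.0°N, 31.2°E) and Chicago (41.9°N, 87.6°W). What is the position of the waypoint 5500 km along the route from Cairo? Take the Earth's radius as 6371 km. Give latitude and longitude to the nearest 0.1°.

Write both endpoints as unit vectors p₁, p₂ with components (cos φ cos λ, cos φ sin λ, sin φ).
The central angle between the endpoints is δ = arccos(p₁·p₂) ≈ 1.547 rad (88.7°). The total great-circle distance is δ·R ≈ 1.547 × 6371 ≈ 9859 km, so the target fraction is f = 5500/9859 ≈ 0.558.
Interpolate at f ≈ 0.558 with slerp weights a = sin((1−f)δ)/sin δ ≈ 0.632, b = sin(fδ)/sin δ ≈ 0.760.
p = a·p₁ + b·p₂ ≈ (0.492, -0.282, 0.824); φ = arcsin(p_z) ≈ 55.46°, λ = atan2(p_y, p_x) ≈ -29.80°.

≈ 55.5°N, 29.8°W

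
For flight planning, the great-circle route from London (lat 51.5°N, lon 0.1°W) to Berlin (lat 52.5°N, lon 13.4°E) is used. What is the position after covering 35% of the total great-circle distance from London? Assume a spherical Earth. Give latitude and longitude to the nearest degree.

≈ lat 52°N, lon 5°E

The haversine formula gives a central angle δ ≈ 0.146 rad (8.4°) between the endpoints.
Interpolate at f = 0.35 with slerp weights a = sin((1−f)δ)/sin δ ≈ 0.651, b = sin(fδ)/sin δ ≈ 0.351.
p = a·p₁ + b·p₂ ≈ (0.613, 0.049, 0.788); φ = arcsin(p_z) ≈ 52.03°, λ = atan2(p_y, p_x) ≈ 4.55°.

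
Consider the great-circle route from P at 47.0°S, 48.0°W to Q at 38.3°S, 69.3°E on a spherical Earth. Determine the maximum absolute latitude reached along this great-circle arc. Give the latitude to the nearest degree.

The great circle lies in the plane with unit normal n̂ = (p₁ × p₂)/|p₁ × p₂|.
Here n̂_z ≈ +0.486; the vertex latitude is φ_max = arccos|n̂_z| ≈ 60.9°.

≈ 61°S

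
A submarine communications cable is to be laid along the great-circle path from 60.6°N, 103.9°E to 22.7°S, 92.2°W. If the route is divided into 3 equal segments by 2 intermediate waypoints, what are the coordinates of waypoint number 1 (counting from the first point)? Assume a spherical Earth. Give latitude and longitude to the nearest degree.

Convert each endpoint to a unit vector on the sphere (x = cos φ cos λ, y = cos φ sin λ, z = sin φ).
The central angle between the endpoints is δ = arccos(p₁·p₂) ≈ 2.452 rad (140.5°).
Interpolate at f = 1/3 with slerp weights a = sin((1−f)δ)/sin δ ≈ 1.568, b = sin(fδ)/sin δ ≈ 1.146.
p = a·p₁ + b·p₂ ≈ (-0.225, -0.309, 0.924); φ = arcsin(p_z) ≈ 67.51°, λ = atan2(p_y, p_x) ≈ -126.11°.

≈ 68°N, 126°W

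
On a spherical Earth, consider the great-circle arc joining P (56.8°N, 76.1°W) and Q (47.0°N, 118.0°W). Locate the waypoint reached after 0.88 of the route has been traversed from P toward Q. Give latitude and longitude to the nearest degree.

Convert each endpoint to a unit vector on the sphere (x = cos φ cos λ, y = cos φ sin λ, z = sin φ).
The central angle between the endpoints is δ = arccos(p₁·p₂) ≈ 0.474 rad (27.1°).
Interpolate at f = 0.88 with slerp weights a = sin((1−f)δ)/sin δ ≈ 0.125, b = sin(fδ)/sin δ ≈ 0.888.
p = a·p₁ + b·p₂ ≈ (-0.268, -0.601, 0.753); φ = arcsin(p_z) ≈ 48.88°, λ = atan2(p_y, p_x) ≈ -114.03°.

≈ (49°N, 114°W)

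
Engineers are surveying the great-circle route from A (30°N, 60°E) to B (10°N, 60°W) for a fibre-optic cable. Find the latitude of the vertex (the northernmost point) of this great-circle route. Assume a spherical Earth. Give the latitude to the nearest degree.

≈ 38°N

The great circle lies in the plane with unit normal n̂ = (p₁ × p₂)/|p₁ × p₂|.
Here n̂_z ≈ -0.785; the vertex latitude is φ_max = arccos|n̂_z| ≈ 38.3°.
Check via Clairaut: cos φ_max = |cos φ₁| · sin C = cos(30.0°)·sin(65.1°) ≈ 0.785, again giving ≈ 38.3°.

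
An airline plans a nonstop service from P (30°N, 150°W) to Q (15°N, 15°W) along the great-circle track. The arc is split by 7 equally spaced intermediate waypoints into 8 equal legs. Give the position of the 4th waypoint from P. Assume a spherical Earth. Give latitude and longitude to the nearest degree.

Write both endpoints as unit vectors p₁, p₂ with components (cos φ cos λ, cos φ sin λ, sin φ).
The central angle between the endpoints is δ = arccos(p₁·p₂) ≈ 2.051 rad (117.5°).
Interpolate at f = 4/8 with slerp weights a = sin((1−f)δ)/sin δ ≈ 0.964, b = sin(fδ)/sin δ ≈ 0.964.
p = a·p₁ + b·p₂ ≈ (0.176, -0.659, 0.732); φ = arcsin(p_z) ≈ 47.02°, λ = atan2(p_y, p_x) ≈ -75.00°.

≈ (47°N, 75°W)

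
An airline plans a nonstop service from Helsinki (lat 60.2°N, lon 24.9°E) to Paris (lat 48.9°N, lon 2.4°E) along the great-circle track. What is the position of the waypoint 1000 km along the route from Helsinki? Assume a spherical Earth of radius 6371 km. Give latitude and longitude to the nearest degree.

≈ lat 55°N, lon 12°E

The haversine formula gives a central angle δ ≈ 0.299 rad (17.1°) between the endpoints. The total great-circle distance is δ·R ≈ 0.299 × 6371 ≈ 1902 km, so the target fraction is f = 1000/1902 ≈ 0.526.
Interpolate at f ≈ 0.526 with slerp weights a = sin((1−f)δ)/sin δ ≈ 0.480, b = sin(fδ)/sin δ ≈ 0.531.
p = a·p₁ + b·p₂ ≈ (0.565, 0.115, 0.817); φ = arcsin(p_z) ≈ 54.77°, λ = atan2(p_y, p_x) ≈ 11.50°.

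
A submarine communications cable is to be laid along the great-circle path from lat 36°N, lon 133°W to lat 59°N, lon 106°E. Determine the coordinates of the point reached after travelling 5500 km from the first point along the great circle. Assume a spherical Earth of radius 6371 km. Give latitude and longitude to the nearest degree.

≈ lat 68°N, lon 157°E

The haversine formula gives a central angle δ ≈ 1.277 rad (73.2°) between the endpoints. The total great-circle distance is δ·R ≈ 1.277 × 6371 ≈ 8138 km, so the target fraction is f = 5500/8138 ≈ 0.676.
Interpolate at f ≈ 0.676 with slerp weights a = sin((1−f)δ)/sin δ ≈ 0.420, b = sin(fδ)/sin δ ≈ 0.794.
p = a·p₁ + b·p₂ ≈ (-0.345, 0.144, 0.928); φ = arcsin(p_z) ≈ 68.06°, λ = atan2(p_y, p_x) ≈ 157.27°.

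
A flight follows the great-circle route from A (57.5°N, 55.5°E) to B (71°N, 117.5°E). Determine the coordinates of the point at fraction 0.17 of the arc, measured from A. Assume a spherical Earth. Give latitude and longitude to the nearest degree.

≈ (61°N, 62°E)

Convert each endpoint to a unit vector on the sphere (x = cos φ cos λ, y = cos φ sin λ, z = sin φ).
The central angle between the endpoints is δ = arccos(p₁·p₂) ≈ 0.496 rad (28.4°).
Interpolate at f = 0.17 with slerp weights a = sin((1−f)δ)/sin δ ≈ 0.841, b = sin(fδ)/sin δ ≈ 0.177.
p = a·p₁ + b·p₂ ≈ (0.229, 0.423, 0.876); φ = arcsin(p_z) ≈ 61.22°, λ = atan2(p_y, p_x) ≈ 61.56°.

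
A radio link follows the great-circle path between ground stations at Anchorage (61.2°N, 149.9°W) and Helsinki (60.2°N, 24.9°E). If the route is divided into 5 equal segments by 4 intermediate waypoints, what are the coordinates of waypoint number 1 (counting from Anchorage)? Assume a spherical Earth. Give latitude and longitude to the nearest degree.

Convert each endpoint to a unit vector on the sphere (x = cos φ cos λ, y = cos φ sin λ, z = sin φ).
The central angle between the endpoints is δ = arccos(p₁·p₂) ≈ 1.022 rad (58.5°).
Interpolate at f = 1/5 with slerp weights a = sin((1−f)δ)/sin δ ≈ 0.855, b = sin(fδ)/sin δ ≈ 0.238.
p = a·p₁ + b·p₂ ≈ (-0.249, -0.157, 0.956); φ = arcsin(p_z) ≈ 72.88°, λ = atan2(p_y, p_x) ≈ -147.81°.

≈ (73°N, 148°W)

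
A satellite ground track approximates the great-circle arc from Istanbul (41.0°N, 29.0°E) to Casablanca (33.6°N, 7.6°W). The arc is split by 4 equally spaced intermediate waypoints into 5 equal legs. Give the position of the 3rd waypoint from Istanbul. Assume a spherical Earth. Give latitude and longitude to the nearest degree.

≈ (38°N, 6°E)

Write both endpoints as unit vectors p₁, p₂ with components (cos φ cos λ, cos φ sin λ, sin φ).
The central angle between the endpoints is δ = arccos(p₁·p₂) ≈ 0.520 rad (29.8°).
Interpolate at f = 3/5 with slerp weights a = sin((1−f)δ)/sin δ ≈ 0.416, b = sin(fδ)/sin δ ≈ 0.618.
p = a·p₁ + b·p₂ ≈ (0.784, 0.084, 0.615); φ = arcsin(p_z) ≈ 37.92°, λ = atan2(p_y, p_x) ≈ 6.11°.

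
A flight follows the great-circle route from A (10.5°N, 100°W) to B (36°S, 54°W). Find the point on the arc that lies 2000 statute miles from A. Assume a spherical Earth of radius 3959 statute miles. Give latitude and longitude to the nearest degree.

Write both endpoints as unit vectors p₁, p₂ with components (cos φ cos λ, cos φ sin λ, sin φ).
The central angle between the endpoints is δ = arccos(p₁·p₂) ≈ 1.109 rad (63.5°). The total great-circle distance is δ·R ≈ 1.109 × 3959 ≈ 4391 mi, so the target fraction is f = 2000/4391 ≈ 0.455.
Interpolate at f ≈ 0.455 with slerp weights a = sin((1−f)δ)/sin δ ≈ 0.634, b = sin(fδ)/sin δ ≈ 0.541.
p = a·p₁ + b·p₂ ≈ (0.149, -0.968, -0.202); φ = arcsin(p_z) ≈ -11.66°, λ = atan2(p_y, p_x) ≈ -81.26°.

≈ (12°S, 81°W)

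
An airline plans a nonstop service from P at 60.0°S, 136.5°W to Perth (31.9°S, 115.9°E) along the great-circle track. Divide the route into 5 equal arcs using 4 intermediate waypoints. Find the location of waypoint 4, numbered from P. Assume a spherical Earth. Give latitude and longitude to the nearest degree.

≈ 44°S, 126°E

Convert each endpoint to a unit vector on the sphere (x = cos φ cos λ, y = cos φ sin λ, z = sin φ).
The central angle between the endpoints is δ = arccos(p₁·p₂) ≈ 1.235 rad (70.8°).
Interpolate at f = 4/5 with slerp weights a = sin((1−f)δ)/sin δ ≈ 0.259, b = sin(fδ)/sin δ ≈ 0.884.
p = a·p₁ + b·p₂ ≈ (-0.422, 0.586, -0.692); φ = arcsin(p_z) ≈ -43.76°, λ = atan2(p_y, p_x) ≈ 125.74°.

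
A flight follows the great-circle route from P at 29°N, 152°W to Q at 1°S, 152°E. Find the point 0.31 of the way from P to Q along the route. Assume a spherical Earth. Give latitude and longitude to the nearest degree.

≈ 21°N, 171°W

Write both endpoints as unit vectors p₁, p₂ with components (cos φ cos λ, cos φ sin λ, sin φ).
The central angle between the endpoints is δ = arccos(p₁·p₂) ≈ 1.070 rad (61.3°).
Interpolate at f = 0.31 with slerp weights a = sin((1−f)δ)/sin δ ≈ 0.767, b = sin(fδ)/sin δ ≈ 0.371.
p = a·p₁ + b·p₂ ≈ (-0.920, -0.141, 0.365); φ = arcsin(p_z) ≈ 21.44°, λ = atan2(p_y, p_x) ≈ -171.30°.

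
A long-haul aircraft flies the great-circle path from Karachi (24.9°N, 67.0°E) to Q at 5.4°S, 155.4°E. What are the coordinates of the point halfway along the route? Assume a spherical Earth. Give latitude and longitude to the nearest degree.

Write both endpoints as unit vectors p₁, p₂ with components (cos φ cos λ, cos φ sin λ, sin φ).
The central angle between the endpoints is δ = arccos(p₁·p₂) ≈ 1.585 rad (90.8°).
Interpolate at f = 1/2 with slerp weights a = sin((1−f)δ)/sin δ ≈ 0.712, b = sin(fδ)/sin δ ≈ 0.712.
p = a·p₁ + b·p₂ ≈ (-0.392, 0.890, 0.233); φ = arcsin(p_z) ≈ 13.47°, λ = atan2(p_y, p_x) ≈ 113.79°.

≈ 13°N, 114°E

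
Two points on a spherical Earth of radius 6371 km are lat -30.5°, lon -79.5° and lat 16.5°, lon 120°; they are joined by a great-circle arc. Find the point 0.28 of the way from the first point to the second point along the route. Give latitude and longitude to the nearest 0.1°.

From cos δ = sin φ₁ sin φ₂ + cos φ₁ cos φ₂ cos Δλ, the central angle is δ ≈ 2.746 rad (157.4°).
Interpolate at f = 0.28 with slerp weights a = sin((1−f)δ)/sin δ ≈ 2.386, b = sin(fδ)/sin δ ≈ 1.806.
p = a·p₁ + b·p₂ ≈ (-0.491, -0.521, -0.698); φ = arcsin(p_z) ≈ -44.25°, λ = atan2(p_y, p_x) ≈ -133.31°.

≈ lat -44.2°, lon -133.3°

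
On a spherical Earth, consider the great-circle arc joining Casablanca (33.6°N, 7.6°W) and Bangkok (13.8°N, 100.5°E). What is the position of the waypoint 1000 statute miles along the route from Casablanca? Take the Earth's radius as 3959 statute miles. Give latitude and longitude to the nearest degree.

≈ 38°N, 9°E

The haversine formula gives a central angle δ ≈ 1.690 rad (96.9°) between the endpoints. The total great-circle distance is δ·R ≈ 1.690 × 3959 ≈ 6692 mi, so the target fraction is f = 1000/6692 ≈ 0.149.
Interpolate at f ≈ 0.149 with slerp weights a = sin((1−f)δ)/sin δ ≈ 0.998, b = sin(fδ)/sin δ ≈ 0.252.
p = a·p₁ + b·p₂ ≈ (0.780, 0.130, 0.612); φ = arcsin(p_z) ≈ 37.77°, λ = atan2(p_y, p_x) ≈ 9.49°.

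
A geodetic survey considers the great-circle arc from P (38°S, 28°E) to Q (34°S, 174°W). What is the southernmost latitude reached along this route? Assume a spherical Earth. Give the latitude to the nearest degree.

≈ 75°S

The great circle lies in the plane with unit normal n̂ = (p₁ × p₂)/|p₁ × p₂|.
Here n̂_z ≈ +0.254; the vertex latitude is φ_max = arccos|n̂_z| ≈ 75.3°.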